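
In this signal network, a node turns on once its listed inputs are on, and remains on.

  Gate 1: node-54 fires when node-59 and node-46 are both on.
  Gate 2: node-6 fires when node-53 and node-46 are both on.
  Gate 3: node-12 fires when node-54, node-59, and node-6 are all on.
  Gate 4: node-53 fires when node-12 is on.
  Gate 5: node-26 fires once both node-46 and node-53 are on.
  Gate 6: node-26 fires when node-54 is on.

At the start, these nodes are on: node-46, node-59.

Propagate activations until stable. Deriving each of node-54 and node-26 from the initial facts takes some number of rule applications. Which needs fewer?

node-54

node-54: node-59 and node-46 are on, so node-54 fires (Gate 1). [1 rule application]
node-26: Gate 1: node-59 and node-46 on → node-54 on. Gate 6: node-54 on → node-26 on. [2 rule applications]
node-54 needs fewer.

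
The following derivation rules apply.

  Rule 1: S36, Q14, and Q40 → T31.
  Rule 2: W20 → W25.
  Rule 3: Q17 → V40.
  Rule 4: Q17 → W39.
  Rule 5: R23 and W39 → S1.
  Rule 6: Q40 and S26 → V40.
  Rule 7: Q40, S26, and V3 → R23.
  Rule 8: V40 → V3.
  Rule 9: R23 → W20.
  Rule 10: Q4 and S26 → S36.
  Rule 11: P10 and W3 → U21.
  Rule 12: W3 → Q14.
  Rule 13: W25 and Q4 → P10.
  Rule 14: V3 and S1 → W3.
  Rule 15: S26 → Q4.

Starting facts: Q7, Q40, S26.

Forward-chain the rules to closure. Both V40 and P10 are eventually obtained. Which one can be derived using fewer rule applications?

V40: Q40 and S26 hold, so V40 follows (Rule 6). [1 rule application]
P10: S26 holds, so Q4 follows (Rule 15). From Q40 and S26, Rule 6 gives V40. From V40, Rule 8 gives V3. From Q40, S26, and V3, Rule 7 gives R23. R23 holds, so W20 follows (Rule 9). W20 holds, so W25 follows (Rule 2). W25 and Q4 hold, so P10 follows (Rule 13). [7 rule applications]
V40 needs fewer.

V40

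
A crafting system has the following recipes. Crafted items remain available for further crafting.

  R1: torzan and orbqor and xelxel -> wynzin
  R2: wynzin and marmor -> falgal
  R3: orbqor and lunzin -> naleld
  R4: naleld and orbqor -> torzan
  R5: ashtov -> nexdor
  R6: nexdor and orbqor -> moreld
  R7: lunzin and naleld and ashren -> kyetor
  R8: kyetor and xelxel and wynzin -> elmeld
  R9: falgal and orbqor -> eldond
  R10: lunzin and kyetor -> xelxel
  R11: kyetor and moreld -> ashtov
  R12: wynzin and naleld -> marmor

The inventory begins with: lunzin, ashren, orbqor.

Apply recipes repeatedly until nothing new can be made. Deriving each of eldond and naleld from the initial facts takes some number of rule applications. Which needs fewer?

naleld

naleld: Using R3, orbqor and lunzin make naleld. [1 rule application]
eldond: orbqor and lunzin -> naleld (R3). lunzin and naleld and ashren -> kyetor (R7). Using R4, naleld and orbqor make torzan. lunzin and kyetor -> xelxel (R10). torzan and orbqor and xelxel -> wynzin (R1). Using R12, wynzin and naleld make marmor. wynzin and marmor -> falgal (R2). Using R9, falgal and orbqor make eldond. [8 rule applications]
naleld needs fewer.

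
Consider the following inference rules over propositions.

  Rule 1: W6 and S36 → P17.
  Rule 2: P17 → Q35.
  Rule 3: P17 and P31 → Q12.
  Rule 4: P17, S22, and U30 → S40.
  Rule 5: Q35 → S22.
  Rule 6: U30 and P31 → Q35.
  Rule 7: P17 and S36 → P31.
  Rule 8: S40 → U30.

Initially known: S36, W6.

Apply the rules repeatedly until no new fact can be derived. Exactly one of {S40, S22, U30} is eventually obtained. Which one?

S22

W6 and S36 hold, so P17 follows (Rule 1).
P17 holds, so Q35 follows (Rule 2).
Q35 holds, so S22 follows (Rule 5).
S40 would need P17, S22, and U30 (Rule 4), but U30 is never established. U30 would need S40 (Rule 8), but S40 is never established.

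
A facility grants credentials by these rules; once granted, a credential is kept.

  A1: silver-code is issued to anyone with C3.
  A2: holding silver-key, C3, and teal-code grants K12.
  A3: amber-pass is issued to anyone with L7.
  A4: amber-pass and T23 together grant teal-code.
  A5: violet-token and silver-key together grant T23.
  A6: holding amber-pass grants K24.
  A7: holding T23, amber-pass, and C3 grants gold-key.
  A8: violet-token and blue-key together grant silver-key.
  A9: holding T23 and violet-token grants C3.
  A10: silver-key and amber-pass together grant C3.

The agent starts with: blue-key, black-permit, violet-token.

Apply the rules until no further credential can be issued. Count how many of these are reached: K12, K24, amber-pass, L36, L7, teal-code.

0

K12 would need silver-key, C3, and teal-code (A2), but teal-code is never granted.
K24 would need amber-pass (A6), but amber-pass is never granted.
amber-pass would need L7 (A3), but L7 is never granted.
No rule produces L36, and it is not given.
No rule produces L7, and it is not given.
teal-code would need amber-pass and T23 (A4), but amber-pass is never granted.
None of the 6 are reached.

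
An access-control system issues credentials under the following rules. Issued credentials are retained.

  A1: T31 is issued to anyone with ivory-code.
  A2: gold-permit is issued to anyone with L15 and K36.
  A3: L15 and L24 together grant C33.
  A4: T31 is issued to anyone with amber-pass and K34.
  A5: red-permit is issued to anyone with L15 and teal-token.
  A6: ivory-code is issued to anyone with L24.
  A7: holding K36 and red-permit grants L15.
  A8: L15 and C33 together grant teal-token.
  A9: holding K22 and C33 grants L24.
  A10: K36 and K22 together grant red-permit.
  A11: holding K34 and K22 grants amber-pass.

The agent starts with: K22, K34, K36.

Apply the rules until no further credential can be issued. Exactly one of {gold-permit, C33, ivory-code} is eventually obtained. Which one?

Holding K36 and K22 grants red-permit (A10).
Holding K36 and red-permit grants L15 (A7).
Holding L15 and K36 grants gold-permit (A2).
C33 would need L15 and L24 (A3), but L24 is never granted. ivory-code would need L24 (A6), but L24 is never granted.

gold-permit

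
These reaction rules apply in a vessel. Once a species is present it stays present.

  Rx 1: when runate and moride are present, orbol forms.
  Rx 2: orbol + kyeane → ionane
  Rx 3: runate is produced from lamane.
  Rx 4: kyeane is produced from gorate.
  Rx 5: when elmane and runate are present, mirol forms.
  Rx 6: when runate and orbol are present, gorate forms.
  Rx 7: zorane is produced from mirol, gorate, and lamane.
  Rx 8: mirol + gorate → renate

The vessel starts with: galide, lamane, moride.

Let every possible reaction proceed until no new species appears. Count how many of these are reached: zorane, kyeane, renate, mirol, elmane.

lamane present → runate forms (Rx 3).
runate and moride present → orbol forms (Rx 1).
runate and orbol present → gorate forms (Rx 6).
gorate present → kyeane forms (Rx 4).
zorane would need mirol, gorate, and lamane (Rx 7), but mirol never forms.
kyeane: reached.
renate would need mirol and gorate (Rx 8), but mirol never forms.
mirol would need elmane and runate (Rx 5), but elmane never forms.
No rule produces elmane, and it is not given.
Reached: kyeane — 1 of the 5.

1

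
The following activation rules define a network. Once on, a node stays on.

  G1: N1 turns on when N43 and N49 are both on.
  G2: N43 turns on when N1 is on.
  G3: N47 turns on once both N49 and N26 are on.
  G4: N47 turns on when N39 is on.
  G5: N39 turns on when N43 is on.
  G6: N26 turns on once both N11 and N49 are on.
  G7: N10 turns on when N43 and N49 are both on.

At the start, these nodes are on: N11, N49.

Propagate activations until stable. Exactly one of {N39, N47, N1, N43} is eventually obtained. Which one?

N47

N11 and N49 are on, so N26 turns on (G6).
N49 and N26 are on, so N47 turns on (G3).
N43 would need N1 (G2), but N1 never turns on. N1 would need N43 and N49 (G1), but N43 never turns on. N39 would need N43 (G5), but N43 never turns on.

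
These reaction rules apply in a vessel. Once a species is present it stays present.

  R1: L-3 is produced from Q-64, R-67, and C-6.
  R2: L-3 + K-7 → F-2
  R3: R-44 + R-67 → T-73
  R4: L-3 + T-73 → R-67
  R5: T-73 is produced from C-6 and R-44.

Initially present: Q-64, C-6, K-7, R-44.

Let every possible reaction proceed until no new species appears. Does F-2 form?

F-2 would need L-3 and K-7 (R2), but L-3 never forms.

No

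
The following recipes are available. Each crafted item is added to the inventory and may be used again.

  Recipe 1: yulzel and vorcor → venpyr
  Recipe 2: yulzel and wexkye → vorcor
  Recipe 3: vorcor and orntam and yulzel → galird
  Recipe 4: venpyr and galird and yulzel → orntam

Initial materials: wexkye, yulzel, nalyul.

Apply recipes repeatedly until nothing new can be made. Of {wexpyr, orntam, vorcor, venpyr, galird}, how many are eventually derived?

yulzel and wexkye → vorcor (Recipe 2).
yulzel and vorcor → venpyr (Recipe 1).
No rule produces wexpyr, and it is not given.
orntam would need venpyr, galird, and yulzel (Recipe 4), but galird is never obtained.
vorcor: reached.
venpyr: reached.
galird would need vorcor, orntam, and yulzel (Recipe 3), but orntam is never obtained.
Reached: vorcor and venpyr — 2 of the 5.

2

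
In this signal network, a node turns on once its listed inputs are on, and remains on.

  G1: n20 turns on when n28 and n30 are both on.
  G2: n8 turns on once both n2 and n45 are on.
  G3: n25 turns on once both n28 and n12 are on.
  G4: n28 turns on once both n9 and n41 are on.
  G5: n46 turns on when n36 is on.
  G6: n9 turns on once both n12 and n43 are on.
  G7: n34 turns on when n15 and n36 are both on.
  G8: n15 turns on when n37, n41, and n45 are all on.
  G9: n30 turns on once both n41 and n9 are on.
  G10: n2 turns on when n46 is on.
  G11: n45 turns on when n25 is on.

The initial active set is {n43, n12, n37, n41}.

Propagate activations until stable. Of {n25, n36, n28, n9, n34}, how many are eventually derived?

n12 and n43 are on, so n9 turns on (G6).
n9 and n41 are on, so n28 turns on (G4).
n28 and n12 are on, so n25 turns on (G3).
n25: reached.
No rule produces n36, and it is not given.
n28: reached.
n9: reached.
n34 would need n15 and n36 (G7), but n36 never turns on.
Reached: n25, n28, and n9 — 3 of the 5.

3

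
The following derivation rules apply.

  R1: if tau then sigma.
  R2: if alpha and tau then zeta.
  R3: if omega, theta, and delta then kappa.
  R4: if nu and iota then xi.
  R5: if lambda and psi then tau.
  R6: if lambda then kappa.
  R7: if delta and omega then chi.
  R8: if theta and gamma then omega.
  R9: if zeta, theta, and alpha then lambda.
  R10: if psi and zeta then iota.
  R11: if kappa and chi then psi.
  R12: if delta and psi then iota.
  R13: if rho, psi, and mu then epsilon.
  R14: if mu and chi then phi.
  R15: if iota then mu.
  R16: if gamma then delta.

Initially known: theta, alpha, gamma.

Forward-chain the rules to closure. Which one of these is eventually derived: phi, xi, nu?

theta and gamma hold, so omega follows (R8).
gamma holds, so delta follows (R16).
delta and omega hold, so chi follows (R7).
From omega, theta, and delta, R3 gives kappa.
kappa and chi hold, so psi follows (R11).
delta and psi hold, so iota follows (R12).
iota holds, so mu follows (R15).
From mu and chi, R14 gives phi.
xi would need nu and iota (R4), but nu is never established. No rule produces nu, and it is not given.

phi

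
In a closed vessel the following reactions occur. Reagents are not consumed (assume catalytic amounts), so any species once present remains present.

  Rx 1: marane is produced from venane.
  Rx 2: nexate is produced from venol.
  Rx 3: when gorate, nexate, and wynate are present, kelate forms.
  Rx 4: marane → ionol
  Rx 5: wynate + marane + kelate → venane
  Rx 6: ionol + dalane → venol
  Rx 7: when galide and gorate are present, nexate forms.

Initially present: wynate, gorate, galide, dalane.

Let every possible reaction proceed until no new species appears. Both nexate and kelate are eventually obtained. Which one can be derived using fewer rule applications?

nexate: galide and gorate present → nexate forms (Rx 7). [1 rule application]
kelate: galide and gorate present → nexate forms (Rx 7). gorate, nexate, and wynate present → kelate forms (Rx 3). [2 rule applications]
nexate needs fewer.

nexate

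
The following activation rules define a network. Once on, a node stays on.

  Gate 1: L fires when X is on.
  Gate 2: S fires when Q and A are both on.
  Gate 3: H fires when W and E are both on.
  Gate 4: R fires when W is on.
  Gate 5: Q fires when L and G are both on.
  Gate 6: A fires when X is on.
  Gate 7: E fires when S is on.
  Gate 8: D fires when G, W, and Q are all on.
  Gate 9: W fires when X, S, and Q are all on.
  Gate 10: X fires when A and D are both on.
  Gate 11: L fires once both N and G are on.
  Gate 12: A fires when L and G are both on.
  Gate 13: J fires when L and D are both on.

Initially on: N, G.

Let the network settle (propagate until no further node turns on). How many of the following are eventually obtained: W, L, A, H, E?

3

N and G are on, so L fires (Gate 11).
Gate 5: L and G on → Q on.
Gate 12: L and G on → A on.
Q and A are on, so S fires (Gate 2).
S is on, so E fires (Gate 7).
W would need X, S, and Q (Gate 9), but X never turns on.
L: reached.
A: reached.
H would need W and E (Gate 3), but W never turns on.
E: reached.
Reached: L, A, and E — 3 of the 5.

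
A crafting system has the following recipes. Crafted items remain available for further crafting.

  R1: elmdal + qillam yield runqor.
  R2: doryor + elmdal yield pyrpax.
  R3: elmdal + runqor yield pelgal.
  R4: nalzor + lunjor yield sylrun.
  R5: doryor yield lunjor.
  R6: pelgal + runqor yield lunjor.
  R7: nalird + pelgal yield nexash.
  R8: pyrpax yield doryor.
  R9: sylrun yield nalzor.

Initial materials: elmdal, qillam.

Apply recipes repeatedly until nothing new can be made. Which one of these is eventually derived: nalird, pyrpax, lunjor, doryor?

Using R1, elmdal and qillam make runqor.
elmdal + runqor → pelgal (R3).
Using R6, pelgal and runqor make lunjor.
No rule produces nalird, and it is not given. doryor would need pyrpax (R8), but pyrpax is never obtained. pyrpax would need doryor and elmdal (R2), but doryor is never obtained.

lunjor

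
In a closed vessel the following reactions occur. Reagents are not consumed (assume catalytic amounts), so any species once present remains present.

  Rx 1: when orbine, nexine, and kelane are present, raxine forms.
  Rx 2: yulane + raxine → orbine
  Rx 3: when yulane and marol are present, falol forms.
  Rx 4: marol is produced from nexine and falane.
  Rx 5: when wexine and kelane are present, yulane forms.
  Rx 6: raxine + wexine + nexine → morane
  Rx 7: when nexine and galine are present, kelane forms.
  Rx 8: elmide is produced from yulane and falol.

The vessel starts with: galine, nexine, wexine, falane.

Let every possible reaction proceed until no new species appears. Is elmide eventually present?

Yes

nexine and galine present → kelane forms (Rx 7).
nexine and falane present → marol forms (Rx 4).
wexine and kelane present → yulane forms (Rx 5).
yulane and marol present → falol forms (Rx 3).
yulane and falol present → elmide forms (Rx 8).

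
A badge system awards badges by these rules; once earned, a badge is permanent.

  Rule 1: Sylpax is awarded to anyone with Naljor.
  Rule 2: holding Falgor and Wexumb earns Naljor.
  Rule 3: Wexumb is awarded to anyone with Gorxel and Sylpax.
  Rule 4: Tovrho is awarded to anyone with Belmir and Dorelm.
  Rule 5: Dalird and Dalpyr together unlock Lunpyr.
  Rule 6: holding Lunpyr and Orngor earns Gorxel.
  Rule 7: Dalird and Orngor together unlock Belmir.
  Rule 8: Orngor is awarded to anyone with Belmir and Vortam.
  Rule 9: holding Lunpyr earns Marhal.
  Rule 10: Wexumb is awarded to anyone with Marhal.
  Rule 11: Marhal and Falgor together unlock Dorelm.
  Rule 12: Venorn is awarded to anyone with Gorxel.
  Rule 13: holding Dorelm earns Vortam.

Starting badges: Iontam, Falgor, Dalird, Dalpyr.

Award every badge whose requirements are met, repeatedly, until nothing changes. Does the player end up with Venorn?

Venorn would need Gorxel (Rule 12), but Gorxel is never earned.

No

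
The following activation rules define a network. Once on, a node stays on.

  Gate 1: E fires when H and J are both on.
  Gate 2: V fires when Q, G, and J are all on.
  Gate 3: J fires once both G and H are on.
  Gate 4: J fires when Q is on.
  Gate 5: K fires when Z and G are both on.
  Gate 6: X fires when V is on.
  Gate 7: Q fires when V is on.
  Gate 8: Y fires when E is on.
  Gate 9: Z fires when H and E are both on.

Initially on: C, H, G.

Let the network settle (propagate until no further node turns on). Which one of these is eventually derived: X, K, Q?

G and H are on, so J fires (Gate 3).
H and J are on, so E fires (Gate 1).
H and E are on, so Z fires (Gate 9).
Z and G are on, so K fires (Gate 5).
Q would need V (Gate 7), but V never turns on. X would need V (Gate 6), but V never turns on.

K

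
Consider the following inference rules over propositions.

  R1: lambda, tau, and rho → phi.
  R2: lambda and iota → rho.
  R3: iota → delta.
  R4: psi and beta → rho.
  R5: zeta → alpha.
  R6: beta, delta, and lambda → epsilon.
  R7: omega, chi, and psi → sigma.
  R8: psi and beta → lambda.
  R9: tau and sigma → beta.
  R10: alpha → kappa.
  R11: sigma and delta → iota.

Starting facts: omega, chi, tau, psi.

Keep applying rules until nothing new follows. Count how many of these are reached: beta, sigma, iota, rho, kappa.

From omega, chi, and psi, R7 gives sigma.
From tau and sigma, R9 gives beta.
psi and beta hold, so rho follows (R4).
beta: reached.
sigma: reached.
iota would need sigma and delta (R11), but delta is never established.
rho: reached.
kappa would need alpha (R10), but alpha is never established.
Reached: beta, sigma, and rho — 3 of the 5.

3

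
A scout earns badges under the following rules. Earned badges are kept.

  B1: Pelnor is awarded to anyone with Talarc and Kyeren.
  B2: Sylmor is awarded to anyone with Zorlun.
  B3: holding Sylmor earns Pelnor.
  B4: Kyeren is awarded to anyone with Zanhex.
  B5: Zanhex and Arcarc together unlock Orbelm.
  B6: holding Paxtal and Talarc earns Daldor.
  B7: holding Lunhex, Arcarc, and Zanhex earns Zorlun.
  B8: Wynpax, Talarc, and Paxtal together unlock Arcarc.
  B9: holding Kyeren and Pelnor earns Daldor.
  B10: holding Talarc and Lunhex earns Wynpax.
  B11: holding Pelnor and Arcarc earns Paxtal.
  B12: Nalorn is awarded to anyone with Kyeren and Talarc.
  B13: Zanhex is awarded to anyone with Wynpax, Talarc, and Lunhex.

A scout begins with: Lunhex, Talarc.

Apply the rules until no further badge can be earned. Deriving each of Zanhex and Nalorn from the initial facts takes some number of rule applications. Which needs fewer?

Zanhex

Zanhex: With Talarc and Lunhex, Wynpax is earned (B10). With Wynpax, Talarc, and Lunhex, Zanhex is earned (B13). [2 rule applications]
Nalorn: With Talarc and Lunhex, Wynpax is earned (B10). With Wynpax, Talarc, and Lunhex, Zanhex is earned (B13). With Zanhex, Kyeren is earned (B4). With Kyeren and Talarc, Nalorn is earned (B12). [4 rule applications]
Zanhex needs fewer.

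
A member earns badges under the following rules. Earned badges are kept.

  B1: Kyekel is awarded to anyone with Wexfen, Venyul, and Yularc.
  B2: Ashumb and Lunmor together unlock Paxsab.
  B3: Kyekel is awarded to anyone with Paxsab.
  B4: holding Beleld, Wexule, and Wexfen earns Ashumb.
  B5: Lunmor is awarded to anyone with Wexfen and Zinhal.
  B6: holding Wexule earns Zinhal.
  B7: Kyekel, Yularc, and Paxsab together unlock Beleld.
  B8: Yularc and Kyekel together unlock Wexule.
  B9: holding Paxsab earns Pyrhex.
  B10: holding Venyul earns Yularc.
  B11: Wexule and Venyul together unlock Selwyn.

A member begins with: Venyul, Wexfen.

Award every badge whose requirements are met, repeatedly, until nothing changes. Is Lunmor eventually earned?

With Venyul, Yularc is earned (B10).
With Wexfen, Venyul, and Yularc, Kyekel is earned (B1).
With Yularc and Kyekel, Wexule is earned (B8).
With Wexule, Zinhal is earned (B6).
With Wexfen and Zinhal, Lunmor is earned (B5).

Yes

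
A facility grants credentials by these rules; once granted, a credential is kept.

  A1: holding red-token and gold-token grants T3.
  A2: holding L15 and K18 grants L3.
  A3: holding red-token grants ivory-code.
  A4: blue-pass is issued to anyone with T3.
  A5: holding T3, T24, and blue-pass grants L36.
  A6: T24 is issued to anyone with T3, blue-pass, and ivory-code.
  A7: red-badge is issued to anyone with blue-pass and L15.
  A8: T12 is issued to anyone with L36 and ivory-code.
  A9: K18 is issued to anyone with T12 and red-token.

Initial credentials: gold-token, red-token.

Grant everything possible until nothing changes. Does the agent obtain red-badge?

No

red-badge would need blue-pass and L15 (A7), but L15 is never granted.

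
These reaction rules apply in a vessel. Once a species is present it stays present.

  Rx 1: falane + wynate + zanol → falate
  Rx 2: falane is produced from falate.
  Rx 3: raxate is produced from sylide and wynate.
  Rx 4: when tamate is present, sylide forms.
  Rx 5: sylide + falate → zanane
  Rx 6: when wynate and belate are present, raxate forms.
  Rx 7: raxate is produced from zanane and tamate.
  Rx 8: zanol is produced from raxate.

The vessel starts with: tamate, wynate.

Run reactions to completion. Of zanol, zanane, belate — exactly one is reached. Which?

tamate present → sylide forms (Rx 4).
sylide and wynate present → raxate forms (Rx 3).
raxate present → zanol forms (Rx 8).
zanane would need sylide and falate (Rx 5), but falate never forms. No rule produces belate, and it is not given.

zanol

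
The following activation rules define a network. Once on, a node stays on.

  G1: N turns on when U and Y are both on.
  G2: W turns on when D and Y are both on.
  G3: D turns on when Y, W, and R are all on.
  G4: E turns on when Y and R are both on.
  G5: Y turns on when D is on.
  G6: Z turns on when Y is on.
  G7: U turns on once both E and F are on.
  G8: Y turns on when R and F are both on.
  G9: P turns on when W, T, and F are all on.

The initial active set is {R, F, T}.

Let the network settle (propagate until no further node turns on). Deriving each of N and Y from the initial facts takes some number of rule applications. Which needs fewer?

Y

Y: R and F are on, so Y turns on (G8). [1 rule application]
N: R and F are on, so Y turns on (G8). Y and R are on, so E turns on (G4). G7: E and F on → U on. G1: U and Y on → N on. [4 rule applications]
Y needs fewer.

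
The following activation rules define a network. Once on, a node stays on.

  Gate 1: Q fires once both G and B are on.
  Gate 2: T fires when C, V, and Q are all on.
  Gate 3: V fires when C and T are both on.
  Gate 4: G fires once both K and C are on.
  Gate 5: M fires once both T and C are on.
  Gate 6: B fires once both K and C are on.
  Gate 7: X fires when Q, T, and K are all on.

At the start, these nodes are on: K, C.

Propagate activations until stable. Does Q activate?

Yes

K and C are on, so G fires (Gate 4).
Gate 6: K and C on → B on.
Gate 1: G and B on → Q on.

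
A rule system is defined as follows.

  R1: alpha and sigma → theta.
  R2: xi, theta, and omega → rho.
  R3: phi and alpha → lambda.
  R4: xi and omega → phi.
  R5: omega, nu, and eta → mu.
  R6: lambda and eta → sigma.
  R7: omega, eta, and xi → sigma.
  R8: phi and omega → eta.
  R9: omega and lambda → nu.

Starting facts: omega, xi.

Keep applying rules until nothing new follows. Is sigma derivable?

Yes

xi and omega hold, so phi follows (R4).
From phi and omega, R8 gives eta.
omega, eta, and xi hold, so sigma follows (R7).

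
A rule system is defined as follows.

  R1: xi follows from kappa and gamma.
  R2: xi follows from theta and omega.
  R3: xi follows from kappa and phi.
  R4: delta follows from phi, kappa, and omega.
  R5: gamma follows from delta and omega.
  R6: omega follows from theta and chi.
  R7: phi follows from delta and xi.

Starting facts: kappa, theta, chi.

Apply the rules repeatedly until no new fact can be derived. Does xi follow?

theta and chi hold, so omega follows (R6).
From theta and omega, R2 gives xi.

Yes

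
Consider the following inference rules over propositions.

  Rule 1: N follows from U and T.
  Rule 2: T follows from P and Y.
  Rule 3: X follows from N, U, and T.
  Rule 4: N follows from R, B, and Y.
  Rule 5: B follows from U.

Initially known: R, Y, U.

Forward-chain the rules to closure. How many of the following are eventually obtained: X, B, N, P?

From U, Rule 5 gives B.
From R, B, and Y, Rule 4 gives N.
X would need N, U, and T (Rule 3), but T is never established.
B: reached.
N: reached.
No rule produces P, and it is not given.
Reached: B and N — 2 of the 4.

2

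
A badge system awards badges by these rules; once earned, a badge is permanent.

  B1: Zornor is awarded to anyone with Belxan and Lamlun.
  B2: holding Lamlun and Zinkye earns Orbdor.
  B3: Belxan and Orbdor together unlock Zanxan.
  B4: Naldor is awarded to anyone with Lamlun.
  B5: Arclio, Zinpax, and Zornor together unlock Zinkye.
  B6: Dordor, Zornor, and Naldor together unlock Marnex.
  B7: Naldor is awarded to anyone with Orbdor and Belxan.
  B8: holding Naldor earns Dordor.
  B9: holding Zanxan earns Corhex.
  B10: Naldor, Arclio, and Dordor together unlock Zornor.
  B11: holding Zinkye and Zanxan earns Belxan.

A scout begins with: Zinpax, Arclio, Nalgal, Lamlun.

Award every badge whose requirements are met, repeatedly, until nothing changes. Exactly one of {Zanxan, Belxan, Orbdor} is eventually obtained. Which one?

Orbdor

With Lamlun, Naldor is earned (B4).
With Naldor, Dordor is earned (B8).
With Naldor, Arclio, and Dordor, Zornor is earned (B10).
With Arclio, Zinpax, and Zornor, Zinkye is earned (B5).
With Lamlun and Zinkye, Orbdor is earned (B2).
Zanxan would need Belxan and Orbdor (B3), but Belxan is never earned. Belxan would need Zinkye and Zanxan (B11), but Zanxan is never earned.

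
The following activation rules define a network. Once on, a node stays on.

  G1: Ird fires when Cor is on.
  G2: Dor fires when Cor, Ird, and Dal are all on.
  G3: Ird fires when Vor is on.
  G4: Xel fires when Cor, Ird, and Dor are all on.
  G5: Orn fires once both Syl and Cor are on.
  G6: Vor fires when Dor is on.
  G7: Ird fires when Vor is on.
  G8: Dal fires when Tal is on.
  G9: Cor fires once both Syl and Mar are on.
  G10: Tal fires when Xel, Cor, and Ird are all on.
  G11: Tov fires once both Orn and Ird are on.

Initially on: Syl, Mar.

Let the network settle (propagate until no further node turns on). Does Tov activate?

Yes

G9: Syl and Mar on → Cor on.
Syl and Cor are on, so Orn fires (G5).
Cor is on, so Ird fires (G1).
Orn and Ird are on, so Tov fires (G11).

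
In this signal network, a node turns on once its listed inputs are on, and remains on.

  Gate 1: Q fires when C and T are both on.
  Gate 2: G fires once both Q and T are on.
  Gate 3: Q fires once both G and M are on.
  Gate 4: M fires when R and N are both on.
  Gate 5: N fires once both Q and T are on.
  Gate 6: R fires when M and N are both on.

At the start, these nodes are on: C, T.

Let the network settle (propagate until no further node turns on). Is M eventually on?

No

M would need R and N (Gate 4), but R never turns on.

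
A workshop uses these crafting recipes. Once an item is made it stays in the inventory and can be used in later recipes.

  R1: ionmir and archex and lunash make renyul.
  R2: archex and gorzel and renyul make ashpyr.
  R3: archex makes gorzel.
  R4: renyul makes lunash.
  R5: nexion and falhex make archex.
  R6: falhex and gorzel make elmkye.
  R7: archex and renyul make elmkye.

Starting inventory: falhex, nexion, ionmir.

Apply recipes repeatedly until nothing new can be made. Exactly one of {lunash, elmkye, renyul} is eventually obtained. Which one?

nexion and falhex → archex (R5).
Using R3, archex makes gorzel.
Using R6, falhex and gorzel make elmkye.
lunash would need renyul (R4), but renyul is never obtained. renyul would need ionmir, archex, and lunash (R1), but lunash is never obtained.

elmkye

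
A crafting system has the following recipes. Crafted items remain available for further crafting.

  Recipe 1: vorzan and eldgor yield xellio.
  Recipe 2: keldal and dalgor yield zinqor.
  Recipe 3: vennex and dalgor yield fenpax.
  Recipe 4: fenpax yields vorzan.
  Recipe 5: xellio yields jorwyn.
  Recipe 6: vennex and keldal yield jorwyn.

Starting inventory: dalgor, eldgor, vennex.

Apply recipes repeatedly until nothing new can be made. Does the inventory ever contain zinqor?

No

zinqor would need keldal and dalgor (Recipe 2), but keldal is never obtained.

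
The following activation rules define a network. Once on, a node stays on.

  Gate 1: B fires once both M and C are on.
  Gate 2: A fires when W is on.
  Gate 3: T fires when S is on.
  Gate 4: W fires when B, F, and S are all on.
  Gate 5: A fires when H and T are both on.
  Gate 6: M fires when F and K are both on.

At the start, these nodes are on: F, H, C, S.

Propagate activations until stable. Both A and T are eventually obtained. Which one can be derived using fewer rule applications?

T

T: Gate 3: S on → T on. [1 rule application]
A: Gate 3: S on → T on. Gate 5: H and T on → A on. [2 rule applications]
T needs fewer.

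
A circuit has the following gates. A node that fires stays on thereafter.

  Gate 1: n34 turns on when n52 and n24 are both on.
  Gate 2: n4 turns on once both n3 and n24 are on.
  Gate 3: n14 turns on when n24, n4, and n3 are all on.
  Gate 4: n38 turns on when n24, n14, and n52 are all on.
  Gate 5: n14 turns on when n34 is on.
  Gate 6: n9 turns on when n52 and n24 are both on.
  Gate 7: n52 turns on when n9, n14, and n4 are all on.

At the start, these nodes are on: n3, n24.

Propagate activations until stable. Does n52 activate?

No

n52 would need n9, n14, and n4 (Gate 7), but n9 never turns on.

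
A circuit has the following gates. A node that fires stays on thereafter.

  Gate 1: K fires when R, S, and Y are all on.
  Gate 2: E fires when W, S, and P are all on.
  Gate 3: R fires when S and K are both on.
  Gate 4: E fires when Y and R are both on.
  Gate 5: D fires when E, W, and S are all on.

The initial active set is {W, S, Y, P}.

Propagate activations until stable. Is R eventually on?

No

R would need S and K (Gate 3), but K never turns on.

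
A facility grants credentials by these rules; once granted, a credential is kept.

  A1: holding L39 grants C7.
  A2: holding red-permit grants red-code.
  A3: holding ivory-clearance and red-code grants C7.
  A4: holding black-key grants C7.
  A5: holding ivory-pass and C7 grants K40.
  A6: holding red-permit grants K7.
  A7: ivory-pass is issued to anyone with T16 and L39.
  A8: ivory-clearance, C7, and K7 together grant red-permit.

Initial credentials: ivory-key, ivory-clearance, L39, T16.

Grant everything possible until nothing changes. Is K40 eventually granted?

Holding L39 grants C7 (A1).
Holding T16 and L39 grants ivory-pass (A7).
Holding ivory-pass and C7 grants K40 (A5).

Yes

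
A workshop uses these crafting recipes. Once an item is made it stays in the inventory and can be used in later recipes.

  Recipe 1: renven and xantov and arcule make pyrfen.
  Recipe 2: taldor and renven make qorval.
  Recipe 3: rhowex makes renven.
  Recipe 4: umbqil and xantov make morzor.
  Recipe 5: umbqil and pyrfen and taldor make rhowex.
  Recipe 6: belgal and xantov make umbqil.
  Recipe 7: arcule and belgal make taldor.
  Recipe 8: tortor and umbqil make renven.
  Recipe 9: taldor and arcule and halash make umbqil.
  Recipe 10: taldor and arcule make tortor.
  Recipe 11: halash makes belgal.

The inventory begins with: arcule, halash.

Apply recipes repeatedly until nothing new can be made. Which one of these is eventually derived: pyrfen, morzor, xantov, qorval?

qorval

Using Recipe 11, halash makes belgal.
arcule and belgal → taldor (Recipe 7).
Using Recipe 10, taldor and arcule make tortor.
taldor and arcule and halash → umbqil (Recipe 9).
Using Recipe 8, tortor and umbqil make renven.
Using Recipe 2, taldor and renven make qorval.
morzor would need umbqil and xantov (Recipe 4), but xantov is never obtained. No rule produces xantov, and it is not given. pyrfen would need renven, xantov, and arcule (Recipe 1), but xantov is never obtained.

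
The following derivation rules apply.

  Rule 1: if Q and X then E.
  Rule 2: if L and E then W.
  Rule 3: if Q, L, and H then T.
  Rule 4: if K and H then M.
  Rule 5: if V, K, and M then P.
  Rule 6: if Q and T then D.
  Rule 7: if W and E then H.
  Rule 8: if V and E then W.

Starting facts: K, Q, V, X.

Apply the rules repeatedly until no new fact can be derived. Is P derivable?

Q and X hold, so E follows (Rule 1).
V and E hold, so W follows (Rule 8).
W and E hold, so H follows (Rule 7).
K and H hold, so M follows (Rule 4).
From V, K, and M, Rule 5 gives P.

Yes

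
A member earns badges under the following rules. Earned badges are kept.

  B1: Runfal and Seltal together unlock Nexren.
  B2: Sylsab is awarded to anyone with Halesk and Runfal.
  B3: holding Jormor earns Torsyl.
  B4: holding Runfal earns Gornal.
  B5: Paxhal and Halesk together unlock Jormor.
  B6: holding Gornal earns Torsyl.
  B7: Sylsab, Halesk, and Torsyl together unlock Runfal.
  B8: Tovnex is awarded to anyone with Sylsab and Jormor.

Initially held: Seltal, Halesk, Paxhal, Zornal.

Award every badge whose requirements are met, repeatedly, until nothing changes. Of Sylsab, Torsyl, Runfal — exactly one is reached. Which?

With Paxhal and Halesk, Jormor is earned (B5).
With Jormor, Torsyl is earned (B3).
Runfal would need Sylsab, Halesk, and Torsyl (B7), but Sylsab is never earned. Sylsab would need Halesk and Runfal (B2), but Runfal is never earned.

Torsyl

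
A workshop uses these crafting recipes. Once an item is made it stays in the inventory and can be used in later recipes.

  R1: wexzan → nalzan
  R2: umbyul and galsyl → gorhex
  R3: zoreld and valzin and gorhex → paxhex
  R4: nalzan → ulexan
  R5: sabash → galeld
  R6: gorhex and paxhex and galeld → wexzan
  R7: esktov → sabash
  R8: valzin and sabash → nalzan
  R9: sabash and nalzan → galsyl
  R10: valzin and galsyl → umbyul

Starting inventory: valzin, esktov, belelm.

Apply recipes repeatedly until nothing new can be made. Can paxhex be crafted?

No

paxhex would need zoreld, valzin, and gorhex (R3), but zoreld is never obtained.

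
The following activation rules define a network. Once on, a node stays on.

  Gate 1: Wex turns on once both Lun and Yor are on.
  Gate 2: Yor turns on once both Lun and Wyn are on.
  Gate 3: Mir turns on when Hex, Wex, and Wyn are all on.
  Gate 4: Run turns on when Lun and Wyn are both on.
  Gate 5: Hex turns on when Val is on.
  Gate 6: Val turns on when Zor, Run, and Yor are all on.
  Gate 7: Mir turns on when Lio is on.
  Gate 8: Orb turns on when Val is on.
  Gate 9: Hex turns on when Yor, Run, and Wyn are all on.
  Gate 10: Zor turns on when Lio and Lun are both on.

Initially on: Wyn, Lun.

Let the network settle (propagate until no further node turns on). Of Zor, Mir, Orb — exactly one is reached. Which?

Lun and Wyn are on, so Run turns on (Gate 4).
Gate 2: Lun and Wyn on → Yor on.
Gate 9: Yor, Run, and Wyn on → Hex on.
Gate 1: Lun and Yor on → Wex on.
Gate 3: Hex, Wex, and Wyn on → Mir on.
Zor would need Lio and Lun (Gate 10), but Lio never turns on. Orb would need Val (Gate 8), but Val never turns on.

Mir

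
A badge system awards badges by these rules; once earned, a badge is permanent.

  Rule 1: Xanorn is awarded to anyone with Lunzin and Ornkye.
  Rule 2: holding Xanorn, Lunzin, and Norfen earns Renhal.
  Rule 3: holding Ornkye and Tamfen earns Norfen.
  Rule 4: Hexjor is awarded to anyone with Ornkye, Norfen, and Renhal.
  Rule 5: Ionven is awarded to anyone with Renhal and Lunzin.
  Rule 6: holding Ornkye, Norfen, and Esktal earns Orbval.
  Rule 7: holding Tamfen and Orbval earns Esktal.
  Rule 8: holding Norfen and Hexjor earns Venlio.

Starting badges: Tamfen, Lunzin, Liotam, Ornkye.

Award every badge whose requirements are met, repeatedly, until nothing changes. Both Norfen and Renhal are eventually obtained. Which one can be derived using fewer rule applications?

Norfen

Norfen: With Ornkye and Tamfen, Norfen is earned (Rule 3). [1 rule application]
Renhal: With Lunzin and Ornkye, Xanorn is earned (Rule 1). With Ornkye and Tamfen, Norfen is earned (Rule 3). With Xanorn, Lunzin, and Norfen, Renhal is earned (Rule 2). [3 rule applications]
Norfen needs fewer.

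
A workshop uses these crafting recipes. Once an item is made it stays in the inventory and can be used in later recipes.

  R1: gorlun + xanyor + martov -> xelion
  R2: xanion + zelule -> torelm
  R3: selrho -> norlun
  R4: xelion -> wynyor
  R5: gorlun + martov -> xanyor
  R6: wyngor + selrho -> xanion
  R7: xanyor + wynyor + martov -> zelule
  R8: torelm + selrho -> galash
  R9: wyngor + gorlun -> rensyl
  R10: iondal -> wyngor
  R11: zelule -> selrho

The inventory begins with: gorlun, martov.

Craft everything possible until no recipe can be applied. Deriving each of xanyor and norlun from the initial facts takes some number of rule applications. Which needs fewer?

xanyor

xanyor: gorlun + martov -> xanyor (R5). [1 rule application]
norlun: Using R5, gorlun and martov make xanyor. Using R1, gorlun, xanyor, and martov make xelion. Using R4, xelion makes wynyor. xanyor + wynyor + martov -> zelule (R7). zelule -> selrho (R11). Using R3, selrho makes norlun. [6 rule applications]
xanyor needs fewer.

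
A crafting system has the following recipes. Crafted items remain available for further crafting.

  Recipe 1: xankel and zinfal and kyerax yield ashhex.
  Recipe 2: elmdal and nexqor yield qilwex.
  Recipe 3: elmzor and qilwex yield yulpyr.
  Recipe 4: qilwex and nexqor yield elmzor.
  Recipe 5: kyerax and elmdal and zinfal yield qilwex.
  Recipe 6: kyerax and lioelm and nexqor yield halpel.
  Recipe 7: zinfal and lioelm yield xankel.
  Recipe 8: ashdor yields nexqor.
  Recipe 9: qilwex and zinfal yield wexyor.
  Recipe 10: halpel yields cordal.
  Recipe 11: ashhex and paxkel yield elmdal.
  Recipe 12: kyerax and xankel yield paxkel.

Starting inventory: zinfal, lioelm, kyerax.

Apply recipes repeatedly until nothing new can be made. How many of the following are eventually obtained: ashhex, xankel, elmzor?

2

Using Recipe 7, zinfal and lioelm make xankel.
xankel and zinfal and kyerax → ashhex (Recipe 1).
ashhex: reached.
xankel: reached.
elmzor would need qilwex and nexqor (Recipe 4), but nexqor is never obtained.
Reached: ashhex and xankel — 2 of the 3.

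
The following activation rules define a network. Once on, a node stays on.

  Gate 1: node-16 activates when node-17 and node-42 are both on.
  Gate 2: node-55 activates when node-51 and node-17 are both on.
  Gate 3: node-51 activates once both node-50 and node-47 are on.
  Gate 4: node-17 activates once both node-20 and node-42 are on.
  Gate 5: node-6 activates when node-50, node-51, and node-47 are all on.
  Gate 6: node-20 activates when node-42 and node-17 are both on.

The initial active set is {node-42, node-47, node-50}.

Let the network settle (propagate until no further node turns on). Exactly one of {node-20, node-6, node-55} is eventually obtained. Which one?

Gate 3: node-50 and node-47 on → node-51 on.
node-50, node-51, and node-47 are on, so node-6 activates (Gate 5).
node-20 would need node-42 and node-17 (Gate 6), but node-17 never turns on. node-55 would need node-51 and node-17 (Gate 2), but node-17 never turns on.

node-6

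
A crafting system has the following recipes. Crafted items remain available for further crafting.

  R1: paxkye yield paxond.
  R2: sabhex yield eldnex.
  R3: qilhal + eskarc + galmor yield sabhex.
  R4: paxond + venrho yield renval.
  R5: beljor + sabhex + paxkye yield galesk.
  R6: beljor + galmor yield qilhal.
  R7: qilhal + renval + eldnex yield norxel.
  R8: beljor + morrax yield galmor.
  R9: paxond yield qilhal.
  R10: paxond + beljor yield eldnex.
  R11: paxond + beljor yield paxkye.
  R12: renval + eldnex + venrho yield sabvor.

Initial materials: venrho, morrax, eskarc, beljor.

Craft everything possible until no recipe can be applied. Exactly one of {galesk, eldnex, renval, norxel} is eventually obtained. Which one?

eldnex

beljor + morrax → galmor (R8).
beljor + galmor → qilhal (R6).
Using R3, qilhal, eskarc, and galmor make sabhex.
Using R2, sabhex makes eldnex.
galesk would need beljor, sabhex, and paxkye (R5), but paxkye is never obtained. norxel would need qilhal, renval, and eldnex (R7), but renval is never obtained. renval would need paxond and venrho (R4), but paxond is never obtained.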